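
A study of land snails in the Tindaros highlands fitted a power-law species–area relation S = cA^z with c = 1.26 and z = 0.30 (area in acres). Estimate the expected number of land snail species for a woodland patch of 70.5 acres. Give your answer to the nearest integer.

S = 1.26 × 70.5^0.3
ln S = ln 1.26 + 0.3 × ln 70.5 = 0.2311 + 0.3 × 4.2556 = 1.5078
S = e^1.5078 ≈ 4.517

5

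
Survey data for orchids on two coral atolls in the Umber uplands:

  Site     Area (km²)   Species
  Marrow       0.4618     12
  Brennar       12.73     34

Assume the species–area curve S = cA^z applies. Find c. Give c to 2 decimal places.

15.29

z = ln(S₂/S₁) / ln(A₂/A₁) = ln(34/12) / ln(12.73/0.4618) = 1.0415 / 3.3166 = 0.3140
c = S₁ / A₁^z = 12 / 0.4618^0.3140 = 12 / 0.7846 = 15.29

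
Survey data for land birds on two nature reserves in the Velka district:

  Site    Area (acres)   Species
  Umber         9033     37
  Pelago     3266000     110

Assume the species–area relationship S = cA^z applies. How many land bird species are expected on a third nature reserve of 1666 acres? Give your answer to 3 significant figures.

27.1

z = ln(110/37) / ln(3266000/9033) = 1.0896 / 5.8904 = 0.1850
c = 37 / 9033^0.1850 = 37 / 5.392 = 6.863
S₃ = 6.863 × 1666^0.1850 = 6.863 × 3.944 ≈ 27.06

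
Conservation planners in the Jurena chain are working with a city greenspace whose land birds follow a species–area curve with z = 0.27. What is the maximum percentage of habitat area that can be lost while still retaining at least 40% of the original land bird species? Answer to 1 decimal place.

96.6%

Need (A_new/A_old)^0.27 = 0.4, so A_new/A_old = 0.4^(1/0.27) = 0.4^3.704
ln(A_new/A_old) = ln 0.4 / 0.27 = -0.9163 / 0.27 = -3.3937
A_new/A_old = e^-3.3937 ≈ 0.03359
Fraction that can be lost = 1 − 0.03359 = 0.9664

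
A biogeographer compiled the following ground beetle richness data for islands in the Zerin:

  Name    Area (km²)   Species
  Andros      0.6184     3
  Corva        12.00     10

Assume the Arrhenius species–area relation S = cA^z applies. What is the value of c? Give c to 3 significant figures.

z = ln(S₂/S₁) / ln(A₂/A₁) = ln(10/3) / ln(12/0.6184) = 1.2040 / 2.9655 = 0.4060
c = S₁ / A₁^z = 3 / 0.6184^0.4060 = 3 / 0.8227 = 3.646

3.65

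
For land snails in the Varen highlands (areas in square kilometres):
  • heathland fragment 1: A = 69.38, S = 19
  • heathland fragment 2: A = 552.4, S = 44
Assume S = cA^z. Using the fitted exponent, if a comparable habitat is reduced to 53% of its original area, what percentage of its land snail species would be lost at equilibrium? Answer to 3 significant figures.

22.7%

z = ln(44/19) / ln(552.4/69.38) = 0.8398 / 2.0747 = 0.4048
S_new/S_old = (A_new/A_old)^z = 0.53^0.4048 = exp(0.4048 × -0.6349) = 0.7734
Fraction lost = 1 − 0.7734 = 0.2266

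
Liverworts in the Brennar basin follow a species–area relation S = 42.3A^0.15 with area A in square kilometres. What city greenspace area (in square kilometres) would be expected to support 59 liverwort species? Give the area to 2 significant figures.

59 = 42.3 × A^0.15  ⇒  A^0.15 = 59/42.3 = 1.395
ln A = ln(1.395) / 0.15 = 0.3328 / 0.15 = 2.2183
A = e^2.2183 ≈ 9.192 square kilometres

9.2 square kilometres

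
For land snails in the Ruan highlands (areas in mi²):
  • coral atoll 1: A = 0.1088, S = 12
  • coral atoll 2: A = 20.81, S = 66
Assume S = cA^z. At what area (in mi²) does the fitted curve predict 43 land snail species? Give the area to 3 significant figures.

z = ln(66/12) / ln(20.81/0.1088) = 1.7047 / 5.2537 = 0.3245
c = 12 / 0.1088^0.3245 = 12 / 0.4869 = 24.65
A = (43/24.65)^(1/0.3245) ⇒ ln A = ln(1.745)/0.3245 = 1.7150
A = e^1.7150 ≈ 5.557 mi²

5.56 mi²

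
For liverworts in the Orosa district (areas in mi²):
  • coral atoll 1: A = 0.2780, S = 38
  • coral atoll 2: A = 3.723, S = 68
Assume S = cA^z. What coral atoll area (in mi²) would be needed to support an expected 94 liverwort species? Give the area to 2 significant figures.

16 mi²

z = ln(68/38) / ln(3.723/0.278) = 0.5819 / 2.5947 = 0.2243
c = 38 / 0.278^0.2243 = 38 / 0.7504 = 50.64
A = (94/50.64)^(1/0.2243) ⇒ ln A = ln(1.856)/0.2243 = 2.7582
A = e^2.7582 ≈ 15.77 mi²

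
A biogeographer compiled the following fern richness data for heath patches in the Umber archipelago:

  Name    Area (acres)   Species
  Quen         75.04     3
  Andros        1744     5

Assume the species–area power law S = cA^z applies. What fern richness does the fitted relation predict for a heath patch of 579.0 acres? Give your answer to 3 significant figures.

z = ln(5/3) / ln(1744/75.04) = 0.5108 / 3.1459 = 0.1624
c = 3 / 75.04^0.1624 = 3 / 2.016 = 1.488
S₃ = 1.488 × 579^0.1624 = 1.488 × 2.809 ≈ 4.18

4.18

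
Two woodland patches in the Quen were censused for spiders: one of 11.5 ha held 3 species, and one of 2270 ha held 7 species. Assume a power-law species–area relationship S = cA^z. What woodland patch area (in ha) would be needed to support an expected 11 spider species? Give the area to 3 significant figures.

38100 ha

z = ln(7/3) / ln(2270/11.5) = 0.8473 / 5.2852 = 0.1603
c = 3 / 11.5^0.1603 = 3 / 1.479 = 2.028
A = (11/2.028)^(1/0.1603) ⇒ ln A = ln(5.424)/0.1603 = 10.5469
A = e^10.5469 ≈ 38059 ha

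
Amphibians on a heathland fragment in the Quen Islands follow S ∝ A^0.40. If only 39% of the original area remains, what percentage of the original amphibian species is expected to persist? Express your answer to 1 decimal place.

S_new/S_old = (A_new/A_old)^z = 0.39^0.4
= exp(0.4 × ln 0.39) = exp(0.4 × -0.9416) = exp(-0.3766) ≈ 0.6862

68.6%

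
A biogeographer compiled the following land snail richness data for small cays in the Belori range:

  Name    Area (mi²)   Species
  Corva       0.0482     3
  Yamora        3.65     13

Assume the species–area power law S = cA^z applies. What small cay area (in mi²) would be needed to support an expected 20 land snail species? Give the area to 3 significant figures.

13.0 mi²

z = ln(13/3) / ln(3.65/0.0482) = 1.4663 / 4.3271 = 0.3389
c = 3 / 0.0482^0.3389 = 3 / 0.3579 = 8.383
A = (20/8.383)^(1/0.3389) ⇒ ln A = ln(2.386)/0.3389 = 2.5660
A = e^2.5660 ≈ 13.01 mi²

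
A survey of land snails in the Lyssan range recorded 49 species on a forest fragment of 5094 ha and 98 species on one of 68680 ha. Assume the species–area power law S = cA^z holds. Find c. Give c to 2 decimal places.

z = ln(S₂/S₁) / ln(A₂/A₁) = ln(98/49) / ln(68680/5094) = 0.6931 / 2.6014 = 0.2665
c = S₁ / A₁^z = 49 / 5094^0.2665 = 49 / 9.722 = 5.04

5.04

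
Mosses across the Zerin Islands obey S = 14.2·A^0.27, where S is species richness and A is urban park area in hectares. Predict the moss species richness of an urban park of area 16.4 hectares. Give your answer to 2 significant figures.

30

S = 14.2 × 16.4^0.27
ln S = ln 14.2 + 0.27 × ln 16.4 = 2.6532 + 0.27 × 2.7973 = 3.4085
S = e^3.4085 ≈ 30.22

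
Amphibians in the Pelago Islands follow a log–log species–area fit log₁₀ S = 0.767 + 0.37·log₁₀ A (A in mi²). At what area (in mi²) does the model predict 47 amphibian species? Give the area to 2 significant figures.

280 mi²

47 = 5.848 × A^0.37  ⇒  A^0.37 = 47/5.848 = 8.037
ln A = ln(8.037) / 0.37 = 2.0841 / 0.37 = 5.6326
A = e^5.6326 ≈ 279.4 mi²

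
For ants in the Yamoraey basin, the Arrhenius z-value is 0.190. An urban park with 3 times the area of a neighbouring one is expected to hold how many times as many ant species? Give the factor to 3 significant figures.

1.23

S₂/S₁ = (A₂/A₁)^z = 3^0.19
ln(S₂/S₁) = 0.19 × ln 3 = 0.19 × 1.0986 = 0.2087
S₂/S₁ = e^0.2087 ≈ 1.232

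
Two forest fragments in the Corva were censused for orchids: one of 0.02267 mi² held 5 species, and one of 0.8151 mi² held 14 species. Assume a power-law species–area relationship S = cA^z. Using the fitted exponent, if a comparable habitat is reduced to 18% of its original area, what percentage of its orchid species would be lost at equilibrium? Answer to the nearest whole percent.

z = ln(14/5) / ln(0.8151/0.02267) = 1.0296 / 3.5823 = 0.2874
S_new/S_old = (A_new/A_old)^z = 0.18^0.2874 = exp(0.2874 × -1.7148) = 0.6109
Fraction lost = 1 − 0.6109 = 0.3891

39%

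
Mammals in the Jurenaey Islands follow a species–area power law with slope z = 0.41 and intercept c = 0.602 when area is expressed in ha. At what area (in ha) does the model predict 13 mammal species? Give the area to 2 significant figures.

1800 ha

13 = 0.602 × A^0.41  ⇒  A^0.41 = 13/0.602 = 21.59
ln A = ln(21.59) / 0.41 = 3.0724 / 0.41 = 7.4938
A = e^7.4938 ≈ 1797 ha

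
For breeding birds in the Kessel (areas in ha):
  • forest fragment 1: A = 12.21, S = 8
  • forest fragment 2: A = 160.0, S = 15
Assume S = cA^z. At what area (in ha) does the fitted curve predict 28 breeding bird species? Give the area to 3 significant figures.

2060 ha

z = ln(15/8) / ln(160/12.21) = 0.6286 / 2.5729 = 0.2443
c = 8 / 12.21^0.2443 = 8 / 1.843 = 4.341
A = (28/4.341)^(1/0.2443) ⇒ ln A = ln(6.45)/0.2443 = 7.6299
A = e^7.6299 ≈ 2059 ha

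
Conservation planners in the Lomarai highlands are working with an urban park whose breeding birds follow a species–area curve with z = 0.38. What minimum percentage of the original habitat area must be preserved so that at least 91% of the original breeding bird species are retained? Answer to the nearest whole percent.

78%

Need (A_new/A_old)^0.38 = 0.91, so A_new/A_old = 0.91^(1/0.38) = 0.91^2.632
ln(A_new/A_old) = ln 0.91 / 0.38 = -0.0943 / 0.38 = -0.2482
A_new/A_old = e^-0.2482 ≈ 0.7802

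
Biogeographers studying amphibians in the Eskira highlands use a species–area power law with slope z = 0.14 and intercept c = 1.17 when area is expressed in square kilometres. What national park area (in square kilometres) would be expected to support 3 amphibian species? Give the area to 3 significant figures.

834 square kilometres

3 = 1.17 × A^0.14  ⇒  A^0.14 = 3/1.17 = 2.564
ln A = ln(2.564) / 0.14 = 0.9416 / 0.14 = 6.7258
A = e^6.7258 ≈ 833.6 square kilometres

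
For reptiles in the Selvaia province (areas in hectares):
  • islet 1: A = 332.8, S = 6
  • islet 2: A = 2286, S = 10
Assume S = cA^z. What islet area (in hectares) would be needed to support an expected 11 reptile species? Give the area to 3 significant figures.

z = ln(10/6) / ln(2286/332.8) = 0.5108 / 1.9270 = 0.2651
c = 6 / 332.8^0.2651 = 6 / 4.662 = 1.287
A = (11/1.287)^(1/0.2651) ⇒ ln A = ln(8.547)/0.2651 = 8.0941
A = e^8.0941 ≈ 3275 hectares

3280 hectares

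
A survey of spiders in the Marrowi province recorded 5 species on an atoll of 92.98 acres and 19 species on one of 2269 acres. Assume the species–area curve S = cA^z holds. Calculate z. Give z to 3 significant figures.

0.418

Taking logs: ln S = ln c + z ln A, so z = (ln S₂ − ln S₁)/(ln A₂ − ln A₁).
z = ln(19/5) / ln(2269/92.98) = ln(3.8) / ln(24.4) = 1.3350 / 3.1947 = 0.4179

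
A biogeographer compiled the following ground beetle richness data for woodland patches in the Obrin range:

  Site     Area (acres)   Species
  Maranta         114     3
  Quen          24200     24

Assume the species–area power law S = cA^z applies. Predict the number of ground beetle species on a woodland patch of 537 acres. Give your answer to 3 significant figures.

z = ln(24/3) / ln(24200/114) = 2.0794 / 5.3579 = 0.3881
c = 3 / 114^0.3881 = 3 / 6.285 = 0.4773
S₃ = 0.4773 × 537^0.3881 = 0.4773 × 11.47 ≈ 5.474

5.47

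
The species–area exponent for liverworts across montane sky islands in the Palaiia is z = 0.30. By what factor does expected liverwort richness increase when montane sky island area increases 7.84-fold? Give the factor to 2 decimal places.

S₂/S₁ = (A₂/A₁)^z = 7.84^0.3
ln(S₂/S₁) = 0.3 × ln 7.84 = 0.3 × 2.0592 = 0.6178
S₂/S₁ = e^0.6178 ≈ 1.855

1.85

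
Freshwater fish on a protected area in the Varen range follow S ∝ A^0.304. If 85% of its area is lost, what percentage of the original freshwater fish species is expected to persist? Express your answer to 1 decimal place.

56.2%

S_new/S_old = (A_new/A_old)^z = 0.15^0.304
= exp(0.304 × ln 0.15) = exp(0.304 × -1.8971) = exp(-0.5767) ≈ 0.5617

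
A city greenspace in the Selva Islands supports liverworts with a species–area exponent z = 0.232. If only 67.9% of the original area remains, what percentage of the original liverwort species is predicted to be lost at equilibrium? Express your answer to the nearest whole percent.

S_new/S_old = (A_new/A_old)^z = 0.679^0.232
= exp(0.232 × ln 0.679) = exp(0.232 × -0.3871) = exp(-0.0898) ≈ 0.9141
Fraction lost = 1 − 0.9141 = 0.0859

9%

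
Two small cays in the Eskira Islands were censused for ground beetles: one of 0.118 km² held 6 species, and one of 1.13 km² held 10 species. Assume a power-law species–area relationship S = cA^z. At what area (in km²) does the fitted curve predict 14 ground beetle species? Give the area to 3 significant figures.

5.00 km²

z = ln(10/6) / ln(1.13/0.118) = 0.5108 / 2.2593 = 0.2261
c = 6 / 0.118^0.2261 = 6 / 0.6168 = 9.727
A = (14/9.727)^(1/0.2261) ⇒ ln A = ln(1.439)/0.2261 = 1.6104
A = e^1.6104 ≈ 5.005 km²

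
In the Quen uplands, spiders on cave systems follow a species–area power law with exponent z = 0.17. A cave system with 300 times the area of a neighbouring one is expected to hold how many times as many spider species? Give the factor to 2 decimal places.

2.64

S₂/S₁ = (A₂/A₁)^z = 300^0.17
ln(S₂/S₁) = 0.17 × ln 300 = 0.17 × 5.7038 = 0.9696
S₂/S₁ = e^0.9696 ≈ 2.637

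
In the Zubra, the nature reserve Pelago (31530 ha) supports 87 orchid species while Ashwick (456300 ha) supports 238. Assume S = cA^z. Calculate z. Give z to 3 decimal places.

Taking logs: ln S = ln c + z ln A, so z = (ln S₂ − ln S₁)/(ln A₂ − ln A₁).
z = ln(238/87) / ln(456300/31530) = ln(2.736) / ln(14.47) = 1.0064 / 2.6722 = 0.3766

0.377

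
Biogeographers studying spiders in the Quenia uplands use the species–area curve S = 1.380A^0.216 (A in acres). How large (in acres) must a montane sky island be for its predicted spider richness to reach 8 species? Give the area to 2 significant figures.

3400 acres

8 = 1.38 × A^0.216  ⇒  A^0.216 = 8/1.38 = 5.797
ln A = ln(5.797) / 0.216 = 1.7574 / 0.216 = 8.1359
A = e^8.1359 ≈ 3415 acres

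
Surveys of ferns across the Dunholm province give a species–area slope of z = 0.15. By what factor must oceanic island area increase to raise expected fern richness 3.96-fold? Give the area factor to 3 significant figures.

9650

(A₂/A₁)^0.15 = 3.96, so A₂/A₁ = 3.96^(1/0.15) = 3.96^6.667
ln(A₂/A₁) = ln 3.96 / 0.15 = 1.3762 / 0.15 = 9.1750
A₂/A₁ = e^9.1750 ≈ 9652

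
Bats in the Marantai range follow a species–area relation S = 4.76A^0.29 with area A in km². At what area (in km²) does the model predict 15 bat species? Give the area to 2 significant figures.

52 km²

15 = 4.76 × A^0.29  ⇒  A^0.29 = 15/4.76 = 3.151
ln A = ln(3.151) / 0.29 = 1.1478 / 0.29 = 3.9579
A = e^3.9579 ≈ 52.35 km²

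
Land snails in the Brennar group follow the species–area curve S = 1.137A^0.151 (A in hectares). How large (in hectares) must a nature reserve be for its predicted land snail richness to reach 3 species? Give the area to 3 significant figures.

3 = 1.137 × A^0.151  ⇒  A^0.151 = 3/1.137 = 2.639
ln A = ln(2.639) / 0.151 = 0.9702 / 0.151 = 6.4253
A = e^6.4253 ≈ 617.3 hectares

617 hectares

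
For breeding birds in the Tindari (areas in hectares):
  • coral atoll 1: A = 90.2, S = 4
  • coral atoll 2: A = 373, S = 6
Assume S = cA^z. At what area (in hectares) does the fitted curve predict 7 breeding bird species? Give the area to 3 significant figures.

z = ln(6/4) / ln(373/90.2) = 0.4055 / 1.4195 = 0.2856
c = 4 / 90.2^0.2856 = 4 / 3.618 = 1.106
A = (7/1.106)^(1/0.2856) ⇒ ln A = ln(6.331)/0.2856 = 6.4613
A = e^6.4613 ≈ 639.9 hectares

640 hectares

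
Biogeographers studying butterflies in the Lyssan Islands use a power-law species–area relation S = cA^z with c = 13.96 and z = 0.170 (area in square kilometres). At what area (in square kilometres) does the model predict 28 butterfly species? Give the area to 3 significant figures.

28 = 13.96 × A^0.17  ⇒  A^0.17 = 28/13.96 = 2.006
ln A = ln(2.006) / 0.17 = 0.6960 / 0.17 = 4.0942
A = e^4.0942 ≈ 59.99 square kilometres

60.0 square kilometres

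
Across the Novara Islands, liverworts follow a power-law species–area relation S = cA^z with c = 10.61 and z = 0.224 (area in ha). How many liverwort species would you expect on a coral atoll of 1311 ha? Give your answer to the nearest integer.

53 species

S = 10.61 × 1311^0.224
ln S = ln 10.61 + 0.224 × ln 1311 = 2.3618 + 0.224 × 7.1785 = 3.9698
S = e^3.9698 ≈ 52.97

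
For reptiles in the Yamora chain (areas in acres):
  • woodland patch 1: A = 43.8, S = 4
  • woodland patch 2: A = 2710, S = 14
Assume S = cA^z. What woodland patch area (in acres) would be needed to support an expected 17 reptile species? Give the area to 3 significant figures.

5140 acres

z = ln(14/4) / ln(2710/43.8) = 1.2528 / 4.1251 = 0.3037
c = 4 / 43.8^0.3037 = 4 / 3.151 = 1.269
A = (17/1.269)^(1/0.3037) ⇒ ln A = ln(13.39)/0.3037 = 8.5440
A = e^8.5440 ≈ 5136 acres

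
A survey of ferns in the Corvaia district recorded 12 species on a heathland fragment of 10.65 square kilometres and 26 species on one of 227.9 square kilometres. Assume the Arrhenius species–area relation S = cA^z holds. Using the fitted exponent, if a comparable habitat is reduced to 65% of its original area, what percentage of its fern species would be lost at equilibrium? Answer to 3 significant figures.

z = ln(26/12) / ln(227.9/10.65) = 0.7732 / 3.0633 = 0.2524
S_new/S_old = (A_new/A_old)^z = 0.65^0.2524 = exp(0.2524 × -0.4308) = 0.897
Fraction lost = 1 − 0.897 = 0.103

10.3%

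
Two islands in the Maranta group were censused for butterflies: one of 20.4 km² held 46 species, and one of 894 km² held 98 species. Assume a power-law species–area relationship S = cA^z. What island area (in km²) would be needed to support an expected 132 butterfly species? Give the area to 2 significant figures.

z = ln(98/46) / ln(894/20.4) = 0.7563 / 3.7802 = 0.2001
c = 46 / 20.4^0.2001 = 46 / 1.828 = 25.16
A = (132/25.16)^(1/0.2001) ⇒ ln A = ln(5.246)/0.2001 = 8.2843
A = e^8.2843 ≈ 3961 km²

4000 km²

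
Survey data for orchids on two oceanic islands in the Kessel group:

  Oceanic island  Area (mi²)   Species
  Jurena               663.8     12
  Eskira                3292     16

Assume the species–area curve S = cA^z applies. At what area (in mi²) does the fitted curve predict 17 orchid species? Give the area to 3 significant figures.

4610 mi²

z = ln(16/12) / ln(3292/663.8) = 0.2877 / 1.6013 = 0.1797
c = 12 / 663.8^0.1797 = 12 / 3.214 = 3.734
A = (17/3.734)^(1/0.1797) ⇒ ln A = ln(4.553)/0.1797 = 8.4367
A = e^8.4367 ≈ 4613 mi²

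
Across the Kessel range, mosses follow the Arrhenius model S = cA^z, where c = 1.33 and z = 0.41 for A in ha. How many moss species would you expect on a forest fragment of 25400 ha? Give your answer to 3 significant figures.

S = 1.33 × 25400^0.41 = 1.33 × 63.97 ≈ 85.08

85.1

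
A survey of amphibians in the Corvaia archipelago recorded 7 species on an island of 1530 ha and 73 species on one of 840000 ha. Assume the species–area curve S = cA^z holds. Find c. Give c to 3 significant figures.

0.459

z = ln(S₂/S₁) / ln(A₂/A₁) = ln(73/7) / ln(840000/1530) = 2.3445 / 6.3081 = 0.3717
c = S₁ / A₁^z = 7 / 1530^0.3717 = 7 / 15.26 = 0.4586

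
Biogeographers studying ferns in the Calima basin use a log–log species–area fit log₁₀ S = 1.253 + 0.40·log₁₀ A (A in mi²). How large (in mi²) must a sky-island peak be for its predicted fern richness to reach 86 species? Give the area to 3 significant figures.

50.6 mi²

86 = 17.91 × A^0.4  ⇒  A^0.4 = 86/17.91 = 4.803
ln A = ln(4.803) / 0.4 = 1.5692 / 0.4 = 3.9230
A = e^3.9230 ≈ 50.55 mi²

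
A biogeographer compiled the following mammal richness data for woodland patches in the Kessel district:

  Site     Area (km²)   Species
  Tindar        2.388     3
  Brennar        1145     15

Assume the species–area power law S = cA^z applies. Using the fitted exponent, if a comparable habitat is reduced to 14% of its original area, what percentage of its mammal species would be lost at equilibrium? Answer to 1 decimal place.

z = ln(15/3) / ln(1145/2.388) = 1.6094 / 6.1727 = 0.2607
S_new/S_old = (A_new/A_old)^z = 0.14^0.2607 = exp(0.2607 × -1.9661) = 0.5989
Fraction lost = 1 − 0.5989 = 0.4011

40.1%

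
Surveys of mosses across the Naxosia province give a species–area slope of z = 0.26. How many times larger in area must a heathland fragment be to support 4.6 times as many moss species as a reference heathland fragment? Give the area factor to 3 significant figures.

354

(A₂/A₁)^0.26 = 4.6, so A₂/A₁ = 4.6^(1/0.26) = 4.6^3.846
ln(A₂/A₁) = ln 4.6 / 0.26 = 1.5261 / 0.26 = 5.8694
A₂/A₁ = e^5.8694 ≈ 354.1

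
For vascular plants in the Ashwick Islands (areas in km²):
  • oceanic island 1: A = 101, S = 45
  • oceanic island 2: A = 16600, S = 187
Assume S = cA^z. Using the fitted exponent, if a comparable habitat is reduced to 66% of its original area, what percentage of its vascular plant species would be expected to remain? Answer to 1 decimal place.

z = ln(187/45) / ln(16600/101) = 1.4244 / 5.1020 = 0.2792
S_new/S_old = (A_new/A_old)^z = 0.66^0.2792 = exp(0.2792 × -0.4155) = 0.8905

89.0%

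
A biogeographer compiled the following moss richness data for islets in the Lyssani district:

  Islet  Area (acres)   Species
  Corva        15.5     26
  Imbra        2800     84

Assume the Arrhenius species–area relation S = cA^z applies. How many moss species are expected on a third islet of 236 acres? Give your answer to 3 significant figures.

48.1

z = ln(84/26) / ln(2800/15.5) = 1.1727 / 5.1965 = 0.2257
c = 26 / 15.5^0.2257 = 26 / 1.856 = 14.01
S₃ = 14.01 × 236^0.2257 = 14.01 × 3.432 ≈ 48.07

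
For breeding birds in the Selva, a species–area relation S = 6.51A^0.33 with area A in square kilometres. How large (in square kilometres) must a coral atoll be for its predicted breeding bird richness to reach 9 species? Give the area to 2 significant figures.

2.7 square kilometres

9 = 6.51 × A^0.33  ⇒  A^0.33 = 9/6.51 = 1.382
ln A = ln(1.382) / 0.33 = 0.3239 / 0.33 = 0.9815
A = e^0.9815 ≈ 2.668 square kilometres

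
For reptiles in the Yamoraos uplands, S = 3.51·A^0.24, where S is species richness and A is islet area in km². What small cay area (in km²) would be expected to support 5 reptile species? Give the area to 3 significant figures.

4.37 km²

5 = 3.51 × A^0.24  ⇒  A^0.24 = 5/3.51 = 1.425
ln A = ln(1.425) / 0.24 = 0.3538 / 0.24 = 1.4743
A = e^1.4743 ≈ 4.368 km²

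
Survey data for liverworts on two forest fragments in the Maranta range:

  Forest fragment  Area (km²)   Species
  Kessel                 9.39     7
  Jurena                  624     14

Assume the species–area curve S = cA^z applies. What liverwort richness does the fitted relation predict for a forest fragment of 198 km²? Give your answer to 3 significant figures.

z = ln(14/7) / ln(624/9.39) = 0.6931 / 4.1965 = 0.1652
c = 7 / 9.39^0.1652 = 7 / 1.448 = 4.835
S₃ = 4.835 × 198^0.1652 = 4.835 × 2.395 ≈ 11.58

11.6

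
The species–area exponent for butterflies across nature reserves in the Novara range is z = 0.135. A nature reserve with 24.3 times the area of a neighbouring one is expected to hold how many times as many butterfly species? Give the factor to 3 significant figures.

S₂/S₁ = (A₂/A₁)^z = 24.3^0.135
ln(S₂/S₁) = 0.135 × ln 24.3 = 0.135 × 3.1905 = 0.4307
S₂/S₁ = e^0.4307 ≈ 1.538

1.54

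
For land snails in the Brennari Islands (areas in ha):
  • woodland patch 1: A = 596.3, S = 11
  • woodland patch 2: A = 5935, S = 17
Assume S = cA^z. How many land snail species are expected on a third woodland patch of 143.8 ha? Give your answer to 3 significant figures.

8.40

z = ln(17/11) / ln(5935/596.3) = 0.4353 / 2.2979 = 0.1894
c = 11 / 596.3^0.1894 = 11 / 3.356 = 3.278
S₃ = 3.278 × 143.8^0.1894 = 3.278 × 2.563 ≈ 8.402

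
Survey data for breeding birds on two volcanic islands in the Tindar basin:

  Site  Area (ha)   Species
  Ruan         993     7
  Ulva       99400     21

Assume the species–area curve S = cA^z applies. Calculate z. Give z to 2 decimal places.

Taking logs: ln S = ln c + z ln A, so z = (ln S₂ − ln S₁)/(ln A₂ − ln A₁).
z = ln(21/7) / ln(99400/993) = ln(3) / ln(100.1) = 1.0986 / 4.6062 = 0.2385

0.24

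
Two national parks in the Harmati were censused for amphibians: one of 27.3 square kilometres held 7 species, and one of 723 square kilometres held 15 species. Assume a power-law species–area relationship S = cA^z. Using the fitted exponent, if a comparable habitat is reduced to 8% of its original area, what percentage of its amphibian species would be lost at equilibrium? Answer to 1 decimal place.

z = ln(15/7) / ln(723/27.3) = 0.7621 / 3.2765 = 0.2326
S_new/S_old = (A_new/A_old)^z = 0.08^0.2326 = exp(0.2326 × -2.5257) = 0.5557
Fraction lost = 1 − 0.5557 = 0.4443

44.4%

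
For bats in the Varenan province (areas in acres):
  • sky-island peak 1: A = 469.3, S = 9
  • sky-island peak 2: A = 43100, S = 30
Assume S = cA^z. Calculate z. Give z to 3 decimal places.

Taking logs: ln S = ln c + z ln A, so z = (ln S₂ − ln S₁)/(ln A₂ − ln A₁).
z = ln(30/9) / ln(43100/469.3) = ln(3.333) / ln(91.84) = 1.2040 / 4.5200 = 0.2664

0.266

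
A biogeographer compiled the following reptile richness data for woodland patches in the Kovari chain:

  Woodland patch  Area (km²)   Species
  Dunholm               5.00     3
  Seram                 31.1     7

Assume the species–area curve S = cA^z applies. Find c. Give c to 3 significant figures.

1.42

z = ln(S₂/S₁) / ln(A₂/A₁) = ln(7/3) / ln(31.1/5) = 0.8473 / 1.8278 = 0.4636
c = S₁ / A₁^z = 3 / 5^0.4636 = 3 / 2.109 = 1.423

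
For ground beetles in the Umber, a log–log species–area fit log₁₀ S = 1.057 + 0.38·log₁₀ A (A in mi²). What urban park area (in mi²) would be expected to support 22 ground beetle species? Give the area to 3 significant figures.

5.64 mi²

22 = 11.4 × A^0.38  ⇒  A^0.38 = 22/11.4 = 1.929
ln A = ln(1.929) / 0.38 = 0.6572 / 0.38 = 1.7295
A = e^1.7295 ≈ 5.638 mi²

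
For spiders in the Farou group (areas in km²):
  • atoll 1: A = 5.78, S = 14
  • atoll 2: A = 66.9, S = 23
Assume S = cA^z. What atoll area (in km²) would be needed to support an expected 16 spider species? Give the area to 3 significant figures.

z = ln(23/14) / ln(66.9/5.78) = 0.4964 / 2.4488 = 0.2027
c = 14 / 5.78^0.2027 = 14 / 1.427 = 9.81
A = (16/9.81)^(1/0.2027) ⇒ ln A = ln(1.631)/0.2027 = 2.4131
A = e^2.4131 ≈ 11.17 km²

11.2 km²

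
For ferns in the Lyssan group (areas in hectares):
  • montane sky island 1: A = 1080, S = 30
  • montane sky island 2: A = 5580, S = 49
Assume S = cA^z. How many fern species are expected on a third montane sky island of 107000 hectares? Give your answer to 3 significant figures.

z = ln(49/30) / ln(5580/1080) = 0.4906 / 1.6422 = 0.2988
c = 30 / 1080^0.2988 = 30 / 8.058 = 3.723
S₃ = 3.723 × 107000^0.2988 = 3.723 × 31.81 ≈ 118.4

118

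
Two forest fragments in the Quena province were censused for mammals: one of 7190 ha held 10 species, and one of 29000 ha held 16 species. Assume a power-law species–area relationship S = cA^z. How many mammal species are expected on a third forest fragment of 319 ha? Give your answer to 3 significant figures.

3.50

z = ln(16/10) / ln(29000/7190) = 0.4700 / 1.3946 = 0.3370
c = 10 / 7190^0.3370 = 10 / 19.94 = 0.5014
S₃ = 0.5014 × 319^0.3370 = 0.5014 × 6.979 ≈ 3.5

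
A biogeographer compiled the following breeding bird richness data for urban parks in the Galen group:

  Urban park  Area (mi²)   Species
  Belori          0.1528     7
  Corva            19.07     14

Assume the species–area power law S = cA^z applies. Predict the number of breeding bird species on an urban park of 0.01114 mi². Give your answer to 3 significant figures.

z = ln(14/7) / ln(19.07/0.1528) = 0.6931 / 4.8267 = 0.1436
c = 7 / 0.1528^0.1436 = 7 / 0.7635 = 9.168
S₃ = 9.168 × 0.01114^0.1436 = 9.168 × 0.5242 ≈ 4.806

4.81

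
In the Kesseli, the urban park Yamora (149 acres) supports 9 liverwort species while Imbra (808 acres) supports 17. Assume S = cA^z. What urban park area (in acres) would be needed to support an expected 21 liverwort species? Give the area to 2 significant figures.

1400 acres

z = ln(17/9) / ln(808/149) = 0.6360 / 1.6906 = 0.3762
c = 9 / 149^0.3762 = 9 / 6.569 = 1.37
A = (21/1.37)^(1/0.3762) ⇒ ln A = ln(15.33)/0.3762 = 7.2563
A = e^7.2563 ≈ 1417 acres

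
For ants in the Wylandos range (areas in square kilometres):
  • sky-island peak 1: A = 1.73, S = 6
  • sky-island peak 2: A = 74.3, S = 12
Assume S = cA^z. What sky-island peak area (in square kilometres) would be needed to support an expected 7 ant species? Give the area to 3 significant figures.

z = ln(12/6) / ln(74.3/1.73) = 0.6931 / 3.7600 = 0.1843
c = 6 / 1.73^0.1843 = 6 / 1.106 = 5.423
A = (7/5.423)^(1/0.1843) ⇒ ln A = ln(1.291)/0.1843 = 1.3843
A = e^1.3843 ≈ 3.992 square kilometres

3.99 square kilometres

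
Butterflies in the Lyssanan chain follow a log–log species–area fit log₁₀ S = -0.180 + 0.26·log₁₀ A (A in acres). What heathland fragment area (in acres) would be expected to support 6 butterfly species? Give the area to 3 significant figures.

6 = 0.6607 × A^0.26  ⇒  A^0.26 = 6/0.6607 = 9.081
ln A = ln(9.081) / 0.26 = 2.2062 / 0.26 = 8.4855
A = e^8.4855 ≈ 4844 acres

4840 acres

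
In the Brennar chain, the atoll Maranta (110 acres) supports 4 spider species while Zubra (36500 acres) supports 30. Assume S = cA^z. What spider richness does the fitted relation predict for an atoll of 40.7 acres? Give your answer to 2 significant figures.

2.8

z = ln(30/4) / ln(36500/110) = 2.0149 / 5.8046 = 0.3471
c = 4 / 110^0.3471 = 4 / 5.112 = 0.7824
S₃ = 0.7824 × 40.7^0.3471 = 0.7824 × 3.62 ≈ 2.833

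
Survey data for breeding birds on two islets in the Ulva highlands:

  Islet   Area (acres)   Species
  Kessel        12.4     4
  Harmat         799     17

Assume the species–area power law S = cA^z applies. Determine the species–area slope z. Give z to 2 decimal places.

Taking logs: ln S = ln c + z ln A, so z = (ln S₂ − ln S₁)/(ln A₂ − ln A₁).
z = ln(17/4) / ln(799/12.4) = ln(4.25) / ln(64.44) = 1.4469 / 4.1657 = 0.3473

0.35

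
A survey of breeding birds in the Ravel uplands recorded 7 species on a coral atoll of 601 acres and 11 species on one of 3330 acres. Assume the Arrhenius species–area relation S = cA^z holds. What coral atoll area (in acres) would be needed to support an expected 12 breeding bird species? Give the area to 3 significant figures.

4630 acres

z = ln(11/7) / ln(3330/601) = 0.4520 / 1.7121 = 0.2640
c = 7 / 601^0.2640 = 7 / 5.415 = 1.293
A = (12/1.293)^(1/0.2640) ⇒ ln A = ln(9.283)/0.2640 = 8.4403
A = e^8.4403 ≈ 4630 acres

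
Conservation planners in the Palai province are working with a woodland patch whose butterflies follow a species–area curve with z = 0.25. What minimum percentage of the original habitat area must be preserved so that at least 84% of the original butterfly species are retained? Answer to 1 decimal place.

49.8%

Need (A_new/A_old)^0.25 = 0.84, so A_new/A_old = 0.84^(1/0.25) = 0.84^4
ln(A_new/A_old) = ln 0.84 / 0.25 = -0.1744 / 0.25 = -0.6974
A_new/A_old = e^-0.6974 ≈ 0.4979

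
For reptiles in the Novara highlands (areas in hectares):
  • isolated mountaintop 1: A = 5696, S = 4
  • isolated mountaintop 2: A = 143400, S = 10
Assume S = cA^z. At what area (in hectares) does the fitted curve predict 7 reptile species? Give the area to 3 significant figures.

40900 hectares

z = ln(10/4) / ln(143400/5696) = 0.9163 / 3.2259 = 0.2840
c = 4 / 5696^0.2840 = 4 / 11.66 = 0.343
A = (7/0.343)^(1/0.2840) ⇒ ln A = ln(20.41)/0.2840 = 10.6177
A = e^10.6177 ≈ 40851 hectares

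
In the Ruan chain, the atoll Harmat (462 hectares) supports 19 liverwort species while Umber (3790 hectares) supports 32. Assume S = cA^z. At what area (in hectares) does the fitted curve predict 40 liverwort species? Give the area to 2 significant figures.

9300 hectares

z = ln(32/19) / ln(3790/462) = 0.5213 / 2.1046 = 0.2477
c = 19 / 462^0.2477 = 19 / 4.571 = 4.156
A = (40/4.156)^(1/0.2477) ⇒ ln A = ln(9.624)/0.2477 = 9.1410
A = e^9.1410 ≈ 9330 hectares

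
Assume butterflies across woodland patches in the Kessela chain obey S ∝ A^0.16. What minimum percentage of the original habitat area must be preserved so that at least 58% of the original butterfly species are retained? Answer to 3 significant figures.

3.32%

Need (A_new/A_old)^0.16 = 0.58, so A_new/A_old = 0.58^(1/0.16) = 0.58^6.25
ln(A_new/A_old) = ln 0.58 / 0.16 = -0.5447 / 0.16 = -3.4045
A_new/A_old = e^-3.4045 ≈ 0.03322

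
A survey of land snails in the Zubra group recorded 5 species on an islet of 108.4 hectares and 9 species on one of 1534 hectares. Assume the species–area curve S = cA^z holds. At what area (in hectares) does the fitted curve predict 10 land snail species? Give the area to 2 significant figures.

z = ln(9/5) / ln(1534/108.4) = 0.5878 / 2.6498 = 0.2218
c = 5 / 108.4^0.2218 = 5 / 2.828 = 1.768
A = (10/1.768)^(1/0.2218) ⇒ ln A = ln(5.655)/0.2218 = 7.8106
A = e^7.8106 ≈ 2467 hectares

2500 hectares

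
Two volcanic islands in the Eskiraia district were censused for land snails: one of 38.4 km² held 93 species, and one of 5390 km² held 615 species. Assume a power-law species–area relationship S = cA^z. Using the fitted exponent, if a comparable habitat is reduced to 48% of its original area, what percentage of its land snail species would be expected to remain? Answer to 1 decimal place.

z = ln(615/93) / ln(5390/38.4) = 1.8890 / 4.9442 = 0.3821
S_new/S_old = (A_new/A_old)^z = 0.48^0.3821 = exp(0.3821 × -0.7340) = 0.7555

75.5%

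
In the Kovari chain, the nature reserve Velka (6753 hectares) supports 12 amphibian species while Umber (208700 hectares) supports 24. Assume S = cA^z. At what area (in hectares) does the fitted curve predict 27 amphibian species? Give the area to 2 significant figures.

z = ln(24/12) / ln(208700/6753) = 0.6931 / 3.4309 = 0.2020
c = 12 / 6753^0.2020 = 12 / 5.938 = 2.021
A = (27/2.021)^(1/0.2020) ⇒ ln A = ln(13.36)/0.2020 = 12.8317
A = e^12.8317 ≈ 373865 hectares

370000 hectares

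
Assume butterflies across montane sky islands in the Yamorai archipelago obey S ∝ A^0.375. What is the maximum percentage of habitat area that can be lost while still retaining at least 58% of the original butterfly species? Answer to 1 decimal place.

Need (A_new/A_old)^0.375 = 0.58, so A_new/A_old = 0.58^(1/0.375) = 0.58^2.667
ln(A_new/A_old) = ln 0.58 / 0.375 = -0.5447 / 0.375 = -1.4526
A_new/A_old = e^-1.4526 ≈ 0.234
Fraction that can be lost = 1 − 0.234 = 0.766

76.6%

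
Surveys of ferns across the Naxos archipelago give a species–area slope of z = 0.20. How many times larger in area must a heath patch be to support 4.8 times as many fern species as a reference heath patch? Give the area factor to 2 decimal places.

(A₂/A₁)^0.2 = 4.8, so A₂/A₁ = 4.8^(1/0.2) = 4.8^5
ln(A₂/A₁) = ln 4.8 / 0.2 = 1.5686 / 0.2 = 7.8431
A₂/A₁ = e^7.8431 ≈ 2548

2548.04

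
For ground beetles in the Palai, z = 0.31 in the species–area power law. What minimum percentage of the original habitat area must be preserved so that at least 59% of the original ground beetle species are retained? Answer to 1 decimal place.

Need (A_new/A_old)^0.31 = 0.59, so A_new/A_old = 0.59^(1/0.31) = 0.59^3.226
ln(A_new/A_old) = ln 0.59 / 0.31 = -0.5276 / 0.31 = -1.7020
A_new/A_old = e^-1.7020 ≈ 0.1823

18.2%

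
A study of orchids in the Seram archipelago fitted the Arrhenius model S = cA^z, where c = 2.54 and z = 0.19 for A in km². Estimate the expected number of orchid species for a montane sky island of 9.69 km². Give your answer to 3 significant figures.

S = 2.54 × 9.69^0.19
ln S = ln 2.54 + 0.19 × ln 9.69 = 0.9322 + 0.19 × 2.2711 = 1.3637
S = e^1.3637 ≈ 3.911

3.91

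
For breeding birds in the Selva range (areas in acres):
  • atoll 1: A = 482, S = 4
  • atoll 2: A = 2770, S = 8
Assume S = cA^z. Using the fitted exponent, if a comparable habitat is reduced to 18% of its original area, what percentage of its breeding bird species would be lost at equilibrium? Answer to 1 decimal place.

49.3%

z = ln(8/4) / ln(2770/482) = 0.6931 / 1.7487 = 0.3964
S_new/S_old = (A_new/A_old)^z = 0.18^0.3964 = exp(0.3964 × -1.7148) = 0.5068
Fraction lost = 1 − 0.5068 = 0.4932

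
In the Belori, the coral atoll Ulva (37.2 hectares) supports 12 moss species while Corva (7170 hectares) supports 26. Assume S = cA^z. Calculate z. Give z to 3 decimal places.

Taking logs: ln S = ln c + z ln A, so z = (ln S₂ − ln S₁)/(ln A₂ − ln A₁).
z = ln(26/12) / ln(7170/37.2) = ln(2.167) / ln(192.7) = 0.7732 / 5.2614 = 0.1470

0.147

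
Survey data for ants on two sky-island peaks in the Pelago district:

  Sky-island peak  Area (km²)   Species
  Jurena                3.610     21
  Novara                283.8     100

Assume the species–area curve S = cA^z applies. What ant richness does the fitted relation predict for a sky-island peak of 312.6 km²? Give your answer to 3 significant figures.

z = ln(100/21) / ln(283.8/3.61) = 1.5606 / 4.3646 = 0.3576
c = 21 / 3.61^0.3576 = 21 / 1.583 = 13.27
S₃ = 13.27 × 312.6^0.3576 = 13.27 × 7.801 ≈ 103.5

104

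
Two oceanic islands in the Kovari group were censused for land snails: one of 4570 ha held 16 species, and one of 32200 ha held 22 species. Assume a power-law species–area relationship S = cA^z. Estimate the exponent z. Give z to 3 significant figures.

Taking logs: ln S = ln c + z ln A, so z = (ln S₂ − ln S₁)/(ln A₂ − ln A₁).
z = ln(22/16) / ln(32200/4570) = ln(1.375) / ln(7.046) = 0.3185 / 1.9525 = 0.1631

0.163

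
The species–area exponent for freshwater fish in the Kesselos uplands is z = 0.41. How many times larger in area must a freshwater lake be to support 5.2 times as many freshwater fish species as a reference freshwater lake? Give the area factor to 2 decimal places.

55.76

(A₂/A₁)^0.41 = 5.2, so A₂/A₁ = 5.2^(1/0.41) = 5.2^2.439
ln(A₂/A₁) = ln 5.2 / 0.41 = 1.6487 / 0.41 = 4.0211
A₂/A₁ = e^4.0211 ≈ 55.76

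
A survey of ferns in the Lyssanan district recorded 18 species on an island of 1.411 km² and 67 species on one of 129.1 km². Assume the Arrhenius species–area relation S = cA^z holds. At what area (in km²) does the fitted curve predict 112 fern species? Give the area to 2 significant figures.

750 km²

z = ln(67/18) / ln(129.1/1.411) = 1.3143 / 4.5163 = 0.2910
c = 18 / 1.411^0.2910 = 18 / 1.105 = 16.28
A = (112/16.28)^(1/0.2910) ⇒ ln A = ln(6.878)/0.2910 = 6.6261
A = e^6.6261 ≈ 754.6 km²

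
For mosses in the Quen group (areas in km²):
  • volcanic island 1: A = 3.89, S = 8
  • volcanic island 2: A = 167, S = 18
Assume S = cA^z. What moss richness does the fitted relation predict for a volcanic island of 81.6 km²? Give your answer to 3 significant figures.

15.4

z = ln(18/8) / ln(167/3.89) = 0.8109 / 3.7596 = 0.2157
c = 8 / 3.89^0.2157 = 8 / 1.34 = 5.968
S₃ = 5.968 × 81.6^0.2157 = 5.968 × 2.584 ≈ 15.42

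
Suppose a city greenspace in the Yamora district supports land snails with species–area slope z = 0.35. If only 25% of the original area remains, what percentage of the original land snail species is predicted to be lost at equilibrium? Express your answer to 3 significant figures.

38.4%

S_new/S_old = (A_new/A_old)^z = 0.25^0.35
= exp(0.35 × ln 0.25) = exp(0.35 × -1.3863) = exp(-0.4852) ≈ 0.6156
Fraction lost = 1 − 0.6156 = 0.3844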